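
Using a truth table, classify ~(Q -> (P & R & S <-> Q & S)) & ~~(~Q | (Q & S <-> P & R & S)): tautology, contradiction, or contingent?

contradiction

  P   |   Q   |   R   |   S   ||   φ  
False | False | False | False || False
False | False | False |  True || False
False | False |  True | False || False
False | False |  True |  True || False
False |  True | False | False || False
False |  True | False |  True || False
False |  True |  True | False || False
False |  True |  True |  True || False
 True | False | False | False || False
 True | False | False |  True || False
 True | False |  True | False || False
 True | False |  True |  True || False
 True |  True | False | False || False
 True |  True | False |  True || False
 True |  True |  True | False || False
 True |  True |  True |  True || False
Every row is False, so the formula is a contradiction.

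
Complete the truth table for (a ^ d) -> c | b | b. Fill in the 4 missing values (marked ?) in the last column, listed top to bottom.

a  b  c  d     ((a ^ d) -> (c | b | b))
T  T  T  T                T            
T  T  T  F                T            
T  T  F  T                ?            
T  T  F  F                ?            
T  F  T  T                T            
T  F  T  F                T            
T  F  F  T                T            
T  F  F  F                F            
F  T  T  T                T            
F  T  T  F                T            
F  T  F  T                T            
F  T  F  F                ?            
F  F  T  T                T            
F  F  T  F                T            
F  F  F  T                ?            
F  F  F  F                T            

Row a=T, b=T, c=F, d=T: (a ^ d) = F, (c | b | b) = T, so ((a ^ d) -> (c | b | b)) = T.
Row a=T, b=T, c=F, d=F: (a ^ d) = T, (c | b | b) = T, so ((a ^ d) -> (c | b | b)) = T.
Row a=F, b=T, c=F, d=F: (a ^ d) = F, (c | b | b) = T, so ((a ^ d) -> (c | b | b)) = T.
Row a=F, b=F, c=F, d=T: (a ^ d) = T, (c | b | b) = F, so ((a ^ d) -> (c | b | b)) = F.

T, T, T, F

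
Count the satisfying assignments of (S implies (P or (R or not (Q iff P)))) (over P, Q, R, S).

15

P | Q | R | S || φ
1 | 1 | 1 | 1 || 1
1 | 1 | 1 | 0 || 1
1 | 1 | 0 | 1 || 1
1 | 1 | 0 | 0 || 1
1 | 0 | 1 | 1 || 1
1 | 0 | 1 | 0 || 1
1 | 0 | 0 | 1 || 1
1 | 0 | 0 | 0 || 1
0 | 1 | 1 | 1 || 1
0 | 1 | 1 | 0 || 1
0 | 1 | 0 | 1 || 1
0 | 1 | 0 | 0 || 1
0 | 0 | 1 | 1 || 1
0 | 0 | 1 | 0 || 1
0 | 0 | 0 | 1 || 0
0 | 0 | 0 | 0 || 1
The formula is true on 15 of the 16 rows.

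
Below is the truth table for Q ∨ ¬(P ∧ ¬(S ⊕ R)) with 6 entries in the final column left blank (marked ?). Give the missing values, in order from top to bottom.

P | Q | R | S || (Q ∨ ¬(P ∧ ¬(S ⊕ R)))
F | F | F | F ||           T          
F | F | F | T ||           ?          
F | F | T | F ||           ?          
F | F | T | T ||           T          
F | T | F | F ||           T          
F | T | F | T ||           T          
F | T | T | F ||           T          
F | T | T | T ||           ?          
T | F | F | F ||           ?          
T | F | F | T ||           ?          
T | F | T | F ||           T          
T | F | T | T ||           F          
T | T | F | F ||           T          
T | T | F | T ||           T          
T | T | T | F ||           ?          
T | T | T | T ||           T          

Row P=F, Q=F, R=F, S=T: ¬(P ∧ ¬(S ⊕ R)) = T, so (Q ∨ ¬(P ∧ ¬(S ⊕ R))) = T.
Row P=F, Q=F, R=T, S=F: ¬(P ∧ ¬(S ⊕ R)) = T, so (Q ∨ ¬(P ∧ ¬(S ⊕ R))) = T.
Row P=F, Q=T, R=T, S=T: ¬(P ∧ ¬(S ⊕ R)) = T, so (Q ∨ ¬(P ∧ ¬(S ⊕ R))) = T.
Row P=T, Q=F, R=F, S=F: ¬(P ∧ ¬(S ⊕ R)) = F, so (Q ∨ ¬(P ∧ ¬(S ⊕ R))) = F.
Row P=T, Q=F, R=F, S=T: ¬(P ∧ ¬(S ⊕ R)) = T, so (Q ∨ ¬(P ∧ ¬(S ⊕ R))) = T.
Row P=T, Q=T, R=T, S=F: ¬(P ∧ ¬(S ⊕ R)) = T, so (Q ∨ ¬(P ∧ ¬(S ⊕ R))) = T.

T, T, T, F, T, T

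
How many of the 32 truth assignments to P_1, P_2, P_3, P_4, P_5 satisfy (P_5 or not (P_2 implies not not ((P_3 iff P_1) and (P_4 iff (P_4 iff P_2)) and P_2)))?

 P_1    P_2    P_3    P_4    P_5   |    φ  
 True   True   True   True   True  |   True
 True   True   True   True  False  |  False
 True   True   True  False   True  |   True
 True   True   True  False  False  |  False
 True   True  False   True   True  |   True
 True   True  False   True  False  |   True
 True   True  False  False   True  |   True
 True   True  False  False  False  |   True
 True  False   True   True   True  |   True
 True  False   True   True  False  |  False
 True  False   True  False   True  |   True
 True  False   True  False  False  |  False
 True  False  False   True   True  |   True
 True  False  False   True  False  |  False
 True  False  False  False   True  |   True
 True  False  False  False  False  |  False
False   True   True   True   True  |   True
False   True   True   True  False  |   True
False   True   True  False   True  |   True
False   True   True  False  False  |   True
False   True  False   True   True  |   True
False   True  False   True  False  |  False
False   True  False  False   True  |   True
False   True  False  False  False  |  False
False  False   True   True   True  |   True
False  False   True   True  False  |  False
False  False   True  False   True  |   True
False  False   True  False  False  |  False
False  False  False   True   True  |   True
False  False  False   True  False  |  False
False  False  False  False   True  |   True
False  False  False  False  False  |  False
The formula is true on 20 of the 32 rows.

20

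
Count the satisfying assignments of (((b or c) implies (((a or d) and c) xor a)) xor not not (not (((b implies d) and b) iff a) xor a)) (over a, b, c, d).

8

a  b  c  d  |  φ
T  T  T  T  |  T
T  T  T  F  |  F
T  T  F  T  |  F
T  T  F  F  |  T
T  F  T  T  |  F
T  F  T  F  |  F
T  F  F  T  |  T
T  F  F  F  |  T
F  T  T  T  |  F
F  T  T  F  |  F
F  T  F  T  |  T
F  T  F  F  |  F
F  F  T  T  |  T
F  F  T  F  |  F
F  F  F  T  |  T
F  F  F  F  |  T
The formula is true on 8 of the 16 rows.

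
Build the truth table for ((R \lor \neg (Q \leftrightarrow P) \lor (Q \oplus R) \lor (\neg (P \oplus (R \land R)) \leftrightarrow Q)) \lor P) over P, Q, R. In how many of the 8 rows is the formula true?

7

P | Q | R || (Q \leftrightarrow P) | \neg (Q \leftrightarrow P) | (Q \oplus R) | (R \land R) | (P \oplus (R \land R)) | \neg (P \oplus (R \land R)) | φ
1 | 1 | 1 ||           1           |             0              |      0       |      1      |           0            |              1              | 1
1 | 1 | 0 ||           1           |             0              |      1       |      0      |           1            |              0              | 1
1 | 0 | 1 ||           0           |             1              |      1       |      1      |           0            |              1              | 1
1 | 0 | 0 ||           0           |             1              |      0       |      0      |           1            |              0              | 1
0 | 1 | 1 ||           0           |             1              |      0       |      1      |           1            |              0              | 1
0 | 1 | 0 ||           0           |             1              |      1       |      0      |           0            |              1              | 1
0 | 0 | 1 ||           1           |             0              |      1       |      1      |           1            |              0              | 1
0 | 0 | 0 ||           1           |             0              |      0       |      0      |           0            |              1              | 0
The formula is true on 7 of the 8 rows.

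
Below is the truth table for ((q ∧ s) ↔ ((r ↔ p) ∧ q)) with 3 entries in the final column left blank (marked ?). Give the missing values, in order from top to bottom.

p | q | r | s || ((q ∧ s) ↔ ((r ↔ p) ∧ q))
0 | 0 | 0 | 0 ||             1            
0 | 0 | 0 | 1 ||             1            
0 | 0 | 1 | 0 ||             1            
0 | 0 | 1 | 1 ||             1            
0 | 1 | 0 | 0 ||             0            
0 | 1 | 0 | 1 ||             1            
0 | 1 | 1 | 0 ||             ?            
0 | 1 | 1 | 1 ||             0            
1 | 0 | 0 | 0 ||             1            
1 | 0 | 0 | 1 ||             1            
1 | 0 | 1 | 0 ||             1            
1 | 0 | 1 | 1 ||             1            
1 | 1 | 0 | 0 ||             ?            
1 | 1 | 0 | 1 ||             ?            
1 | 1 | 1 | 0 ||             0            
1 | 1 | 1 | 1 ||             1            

1, 1, 0

Row p=0, q=1, r=1, s=0: (q ∧ s) = 0, ((r ↔ p) ∧ q) = 0, so ((q ∧ s) ↔ ((r ↔ p) ∧ q)) = 1.
Row p=1, q=1, r=0, s=0: (q ∧ s) = 0, ((r ↔ p) ∧ q) = 0, so ((q ∧ s) ↔ ((r ↔ p) ∧ q)) = 1.
Row p=1, q=1, r=0, s=1: (q ∧ s) = 1, ((r ↔ p) ∧ q) = 0, so ((q ∧ s) ↔ ((r ↔ p) ∧ q)) = 0.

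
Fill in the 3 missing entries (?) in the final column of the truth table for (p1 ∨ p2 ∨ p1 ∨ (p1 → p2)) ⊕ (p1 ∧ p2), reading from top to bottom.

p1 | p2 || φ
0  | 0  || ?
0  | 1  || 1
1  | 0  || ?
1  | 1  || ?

1, 1, 0

Row p1=0, p2=0: (p1 ∨ p2 ∨ p1 ∨ (p1 → p2)) = 1, (p1 ∧ p2) = 0, so the formula = 1.
Row p1=1, p2=0: (p1 ∨ p2 ∨ p1 ∨ (p1 → p2)) = 1, (p1 ∧ p2) = 0, so the formula = 1.
Row p1=1, p2=1: (p1 ∨ p2 ∨ p1 ∨ (p1 → p2)) = 1, (p1 ∧ p2) = 1, so the formula = 0.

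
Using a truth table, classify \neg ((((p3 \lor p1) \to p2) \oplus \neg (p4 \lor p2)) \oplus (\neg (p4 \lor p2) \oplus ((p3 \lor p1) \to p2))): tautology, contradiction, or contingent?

tautology

p1  p2  p3  p4  |  (p3 \lor p1)  ((p3 \lor p1) \to p2)  (p4 \lor p2)  \neg (p4 \lor p2)  φ
0   0   0   0   |       0                  1                 0                1          1
0   0   0   1   |       0                  1                 1                0          1
0   0   1   0   |       1                  0                 0                1          1
0   0   1   1   |       1                  0                 1                0          1
0   1   0   0   |       0                  1                 1                0          1
0   1   0   1   |       0                  1                 1                0          1
0   1   1   0   |       1                  1                 1                0          1
0   1   1   1   |       1                  1                 1                0          1
1   0   0   0   |       1                  0                 0                1          1
1   0   0   1   |       1                  0                 1                0          1
1   0   1   0   |       1                  0                 0                1          1
1   0   1   1   |       1                  0                 1                0          1
1   1   0   0   |       1                  1                 1                0          1
1   1   0   1   |       1                  1                 1                0          1
1   1   1   0   |       1                  1                 1                0          1
1   1   1   1   |       1                  1                 1                0          1
Every row is 1, so the formula is a tautology.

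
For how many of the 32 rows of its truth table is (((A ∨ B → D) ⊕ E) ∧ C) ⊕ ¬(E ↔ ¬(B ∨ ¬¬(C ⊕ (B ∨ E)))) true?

  A   |   B   |   C   |   D   |   E   ||   φ  
False | False | False | False | False ||  True
False | False | False | False |  True ||  True
False | False | False |  True | False ||  True
False | False | False |  True |  True ||  True
False | False |  True | False | False ||  True
False | False |  True | False |  True || False
False | False |  True |  True | False ||  True
False | False |  True |  True |  True || False
False |  True | False | False | False || False
False |  True | False | False |  True ||  True
False |  True | False |  True | False || False
False |  True | False |  True |  True ||  True
False |  True |  True | False | False || False
False |  True |  True | False |  True || False
False |  True |  True |  True | False ||  True
False |  True |  True |  True |  True ||  True
 True | False | False | False | False ||  True
 True | False | False | False |  True ||  True
 True | False | False |  True | False ||  True
 True | False | False |  True |  True ||  True
 True | False |  True | False | False || False
 True | False |  True | False |  True ||  True
 True | False |  True |  True | False ||  True
 True | False |  True |  True |  True || False
 True |  True | False | False | False || False
 True |  True | False | False |  True ||  True
 True |  True | False |  True | False || False
 True |  True | False |  True |  True ||  True
 True |  True |  True | False | False || False
 True |  True |  True | False |  True || False
 True |  True |  True |  True | False ||  True
 True |  True |  True |  True |  True ||  True
The formula is true on 20 of the 32 rows.

20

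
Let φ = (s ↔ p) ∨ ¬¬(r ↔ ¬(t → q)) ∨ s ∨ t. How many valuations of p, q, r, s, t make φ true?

30

p | q | r | s | t | φ
- | - | - | - | - | -
F | F | F | F | F | T
F | F | F | F | T | T
F | F | F | T | F | T
F | F | F | T | T | T
F | F | T | F | F | T
F | F | T | F | T | T
F | F | T | T | F | T
F | F | T | T | T | T
F | T | F | F | F | T
F | T | F | F | T | T
F | T | F | T | F | T
F | T | F | T | T | T
F | T | T | F | F | T
F | T | T | F | T | T
F | T | T | T | F | T
F | T | T | T | T | T
T | F | F | F | F | T
T | F | F | F | T | T
T | F | F | T | F | T
T | F | F | T | T | T
T | F | T | F | F | F
T | F | T | F | T | T
T | F | T | T | F | T
T | F | T | T | T | T
T | T | F | F | F | T
T | T | F | F | T | T
T | T | F | T | F | T
T | T | F | T | T | T
T | T | T | F | F | F
T | T | T | F | T | T
T | T | T | T | F | T
T | T | T | T | T | T
The formula is true on 30 of the 32 rows.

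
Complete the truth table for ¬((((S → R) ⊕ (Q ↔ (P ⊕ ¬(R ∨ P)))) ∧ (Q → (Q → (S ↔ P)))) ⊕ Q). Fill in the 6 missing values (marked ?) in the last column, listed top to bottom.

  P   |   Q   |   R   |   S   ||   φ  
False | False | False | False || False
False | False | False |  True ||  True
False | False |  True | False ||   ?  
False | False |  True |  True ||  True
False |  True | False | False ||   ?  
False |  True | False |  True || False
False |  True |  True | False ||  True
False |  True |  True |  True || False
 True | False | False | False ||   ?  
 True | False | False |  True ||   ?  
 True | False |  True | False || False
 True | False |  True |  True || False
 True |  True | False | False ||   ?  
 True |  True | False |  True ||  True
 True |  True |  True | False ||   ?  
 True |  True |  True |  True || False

Row P=False, Q=False, R=True, S=False: (((S → R) ⊕ (Q ↔ (P ⊕ ¬(R ∨ P)))) ∧ (Q → (Q → (S ↔ P)))) = False, ((((S → R) ⊕ (Q ↔ (P ⊕ ¬(R ∨ P)))) ∧ (Q → (Q → (S ↔ P)))) ⊕ Q) = False, so the formula = True.
Row P=False, Q=True, R=False, S=False: (((S → R) ⊕ (Q ↔ (P ⊕ ¬(R ∨ P)))) ∧ (Q → (Q → (S ↔ P)))) = False, ((((S → R) ⊕ (Q ↔ (P ⊕ ¬(R ∨ P)))) ∧ (Q → (Q → (S ↔ P)))) ⊕ Q) = True, so the formula = False.
Row P=True, Q=False, R=False, S=False: (((S → R) ⊕ (Q ↔ (P ⊕ ¬(R ∨ P)))) ∧ (Q → (Q → (S ↔ P)))) = True, ((((S → R) ⊕ (Q ↔ (P ⊕ ¬(R ∨ P)))) ∧ (Q → (Q → (S ↔ P)))) ⊕ Q) = True, so the formula = False.
Row P=True, Q=False, R=False, S=True: (((S → R) ⊕ (Q ↔ (P ⊕ ¬(R ∨ P)))) ∧ (Q → (Q → (S ↔ P)))) = False, ((((S → R) ⊕ (Q ↔ (P ⊕ ¬(R ∨ P)))) ∧ (Q → (Q → (S ↔ P)))) ⊕ Q) = False, so the formula = True.
Row P=True, Q=True, R=False, S=False: (((S → R) ⊕ (Q ↔ (P ⊕ ¬(R ∨ P)))) ∧ (Q → (Q → (S ↔ P)))) = False, ((((S → R) ⊕ (Q ↔ (P ⊕ ¬(R ∨ P)))) ∧ (Q → (Q → (S ↔ P)))) ⊕ Q) = True, so the formula = False.
Row P=True, Q=True, R=True, S=False: (((S → R) ⊕ (Q ↔ (P ⊕ ¬(R ∨ P)))) ∧ (Q → (Q → (S ↔ P)))) = False, ((((S → R) ⊕ (Q ↔ (P ⊕ ¬(R ∨ P)))) ∧ (Q → (Q → (S ↔ P)))) ⊕ Q) = True, so the formula = False.

True, False, False, True, False, False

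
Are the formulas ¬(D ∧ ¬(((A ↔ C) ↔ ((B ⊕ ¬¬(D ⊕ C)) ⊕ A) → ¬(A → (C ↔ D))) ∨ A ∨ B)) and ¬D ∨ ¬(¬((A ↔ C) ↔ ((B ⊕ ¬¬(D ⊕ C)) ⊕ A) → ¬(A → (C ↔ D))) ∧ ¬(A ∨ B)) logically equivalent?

equivalent

  A   |   B   |   C   |   D   ||   φ   |   ψ  
 True |  True |  True |  True ||  True |  True
 True |  True |  True | False ||  True |  True
 True |  True | False |  True ||  True |  True
 True |  True | False | False ||  True |  True
 True | False |  True |  True ||  True |  True
 True | False |  True | False ||  True |  True
 True | False | False |  True ||  True |  True
 True | False | False | False ||  True |  True
False |  True |  True |  True ||  True |  True
False |  True |  True | False ||  True |  True
False |  True | False |  True ||  True |  True
False |  True | False | False ||  True |  True
False | False |  True |  True || False | False
False | False |  True | False ||  True |  True
False | False | False |  True || False | False
False | False | False | False ||  True |  True
The columns for φ and ψ agree on every row, so they are logically equivalent.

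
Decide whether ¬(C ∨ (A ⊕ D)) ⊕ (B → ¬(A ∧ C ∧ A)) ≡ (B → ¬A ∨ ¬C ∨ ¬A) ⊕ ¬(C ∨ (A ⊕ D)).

A | B | C | D | φ | ψ
- | - | - | - | - | -
1 | 1 | 1 | 1 | 0 | 0
1 | 1 | 1 | 0 | 0 | 0
1 | 1 | 0 | 1 | 0 | 0
1 | 1 | 0 | 0 | 1 | 1
1 | 0 | 1 | 1 | 1 | 1
1 | 0 | 1 | 0 | 1 | 1
1 | 0 | 0 | 1 | 0 | 0
1 | 0 | 0 | 0 | 1 | 1
0 | 1 | 1 | 1 | 1 | 1
0 | 1 | 1 | 0 | 1 | 1
0 | 1 | 0 | 1 | 1 | 1
0 | 1 | 0 | 0 | 0 | 0
0 | 0 | 1 | 1 | 1 | 1
0 | 0 | 1 | 0 | 1 | 1
0 | 0 | 0 | 1 | 1 | 1
0 | 0 | 0 | 0 | 0 | 0
The columns for φ and ψ agree on every row, so they are logically equivalent.

equivalent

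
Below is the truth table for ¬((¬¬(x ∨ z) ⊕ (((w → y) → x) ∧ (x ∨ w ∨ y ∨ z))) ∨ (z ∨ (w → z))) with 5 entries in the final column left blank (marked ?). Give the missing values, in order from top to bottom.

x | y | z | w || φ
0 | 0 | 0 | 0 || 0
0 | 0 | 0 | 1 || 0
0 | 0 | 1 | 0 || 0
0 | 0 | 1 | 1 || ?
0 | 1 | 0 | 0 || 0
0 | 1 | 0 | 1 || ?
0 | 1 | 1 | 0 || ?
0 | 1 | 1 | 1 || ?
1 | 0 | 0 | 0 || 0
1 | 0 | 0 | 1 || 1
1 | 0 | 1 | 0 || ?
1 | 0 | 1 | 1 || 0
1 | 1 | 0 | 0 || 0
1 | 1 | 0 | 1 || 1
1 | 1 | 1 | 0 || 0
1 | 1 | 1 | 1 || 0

0, 1, 0, 0, 0

Row x=0, y=0, z=1, w=1: (¬¬(x ∨ z) ⊕ (((w → y) → x) ∧ (x ∨ w ∨ y ∨ z))) = 0, (z ∨ (w → z)) = 1, ((¬¬(x ∨ z) ⊕ (((w → y) → x) ∧ (x ∨ w ∨ y ∨ z))) ∨ (z ∨ (w → z))) = 1, so the formula = 0.
Row x=0, y=1, z=0, w=1: (¬¬(x ∨ z) ⊕ (((w → y) → x) ∧ (x ∨ w ∨ y ∨ z))) = 0, (z ∨ (w → z)) = 0, ((¬¬(x ∨ z) ⊕ (((w → y) → x) ∧ (x ∨ w ∨ y ∨ z))) ∨ (z ∨ (w → z))) = 0, so the formula = 1.
Row x=0, y=1, z=1, w=0: (¬¬(x ∨ z) ⊕ (((w → y) → x) ∧ (x ∨ w ∨ y ∨ z))) = 1, (z ∨ (w → z)) = 1, ((¬¬(x ∨ z) ⊕ (((w → y) → x) ∧ (x ∨ w ∨ y ∨ z))) ∨ (z ∨ (w → z))) = 1, so the formula = 0.
Row x=0, y=1, z=1, w=1: (¬¬(x ∨ z) ⊕ (((w → y) → x) ∧ (x ∨ w ∨ y ∨ z))) = 1, (z ∨ (w → z)) = 1, ((¬¬(x ∨ z) ⊕ (((w → y) → x) ∧ (x ∨ w ∨ y ∨ z))) ∨ (z ∨ (w → z))) = 1, so the formula = 0.
Row x=1, y=0, z=1, w=0: (¬¬(x ∨ z) ⊕ (((w → y) → x) ∧ (x ∨ w ∨ y ∨ z))) = 0, (z ∨ (w → z)) = 1, ((¬¬(x ∨ z) ⊕ (((w → y) → x) ∧ (x ∨ w ∨ y ∨ z))) ∨ (z ∨ (w → z))) = 1, so the formula = 0.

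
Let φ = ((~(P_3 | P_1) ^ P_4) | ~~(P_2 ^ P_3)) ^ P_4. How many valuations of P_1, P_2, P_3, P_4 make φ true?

P_1 | P_2 | P_3 | P_4 | φ
--- | --- | --- | --- | -
 1  |  1  |  1  |  1  | 0
 1  |  1  |  1  |  0  | 0
 1  |  1  |  0  |  1  | 0
 1  |  1  |  0  |  0  | 1
 1  |  0  |  1  |  1  | 0
 1  |  0  |  1  |  0  | 1
 1  |  0  |  0  |  1  | 0
 1  |  0  |  0  |  0  | 0
 0  |  1  |  1  |  1  | 0
 0  |  1  |  1  |  0  | 0
 0  |  1  |  0  |  1  | 0
 0  |  1  |  0  |  0  | 1
 0  |  0  |  1  |  1  | 0
 0  |  0  |  1  |  0  | 1
 0  |  0  |  0  |  1  | 1
 0  |  0  |  0  |  0  | 1
The formula is true on 6 of the 16 rows.

6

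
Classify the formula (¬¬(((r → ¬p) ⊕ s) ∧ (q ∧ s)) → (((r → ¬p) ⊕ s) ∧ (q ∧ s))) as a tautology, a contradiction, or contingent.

  p      q      r      s    |    φ  
False  False  False  False  |   True
False  False  False   True  |   True
False  False   True  False  |   True
False  False   True   True  |   True
False   True  False  False  |   True
False   True  False   True  |   True
False   True   True  False  |   True
False   True   True   True  |   True
 True  False  False  False  |   True
 True  False  False   True  |   True
 True  False   True  False  |   True
 True  False   True   True  |   True
 True   True  False  False  |   True
 True   True  False   True  |   True
 True   True   True  False  |   True
 True   True   True   True  |   True
Every row is True, so the formula is a tautology.

tautology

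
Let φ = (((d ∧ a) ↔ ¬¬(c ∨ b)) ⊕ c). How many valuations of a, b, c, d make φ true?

a | b | c | d || (((d ∧ a) ↔ ¬¬(c ∨ b)) ⊕ c)
F | F | F | F ||              T             
F | F | F | T ||              T             
F | F | T | F ||              T             
F | F | T | T ||              T             
F | T | F | F ||              F             
F | T | F | T ||              F             
F | T | T | F ||              T             
F | T | T | T ||              T             
T | F | F | F ||              T             
T | F | F | T ||              F             
T | F | T | F ||              T             
T | F | T | T ||              F             
T | T | F | F ||              F             
T | T | F | T ||              T             
T | T | T | F ||              T             
T | T | T | T ||              F             
The formula is true on 10 of the 16 rows.

10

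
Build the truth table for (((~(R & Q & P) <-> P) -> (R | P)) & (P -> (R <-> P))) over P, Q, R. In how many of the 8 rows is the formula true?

P  Q  R     (R & Q & P)  ~(R & Q & P)  (~(R & Q & P) <-> P)  (R | P)  (R <-> P)  (P -> (R <-> P))  φ
T  T  T          T            F                 F               T         T             T          T
T  T  F          F            T                 T               T         F             F          F
T  F  T          F            T                 T               T         T             T          T
T  F  F          F            T                 T               T         F             F          F
F  T  T          F            T                 F               T         F             T          T
F  T  F          F            T                 F               F         T             T          T
F  F  T          F            T                 F               T         F             T          T
F  F  F          F            T                 F               F         T             T          T
The formula is true on 6 of the 8 rows.

6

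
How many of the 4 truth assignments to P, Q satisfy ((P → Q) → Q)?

3

P | Q || (P → Q) | ((P → Q) → Q)
F | F ||    T    |       F      
F | T ||    T    |       T      
T | F ||    F    |       T      
T | T ||    T    |       T      
The formula is true on 3 of the 4 rows.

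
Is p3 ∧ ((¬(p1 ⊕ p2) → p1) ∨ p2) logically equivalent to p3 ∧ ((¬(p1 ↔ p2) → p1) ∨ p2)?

not equivalent

p1  p2  p3  |  φ  ψ
T   T   T   |  T  T
T   T   F   |  F  F
T   F   T   |  T  T
T   F   F   |  F  F
F   T   T   |  T  T
F   T   F   |  F  F
F   F   T   |  F  T
F   F   F   |  F  F
The columns differ at p1=F, p2=F, p3=T (φ=F, ψ=T), so they are not equivalent.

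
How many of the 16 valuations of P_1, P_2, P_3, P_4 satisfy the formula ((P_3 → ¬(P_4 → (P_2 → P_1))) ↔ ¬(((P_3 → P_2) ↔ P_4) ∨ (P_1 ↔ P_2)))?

7

 P_1  |  P_2  |  P_3  |  P_4  || (P_2 → P_1) | (P_4 → (P_2 → P_1)) | ¬(P_4 → (P_2 → P_1)) | (P_3 → ¬(P_4 → (P_2 → P_1))) | (P_3 → P_2) | ((P_3 → P_2) ↔ P_4) | (P_1 ↔ P_2) |   φ  
 True |  True |  True |  True ||     True    |         True        |        False         |            False             |     True    |         True        |     True    |  True
 True |  True |  True | False ||     True    |         True        |        False         |            False             |     True    |        False        |     True    |  True
 True |  True | False |  True ||     True    |         True        |        False         |             True             |     True    |         True        |     True    | False
 True |  True | False | False ||     True    |         True        |        False         |             True             |     True    |        False        |     True    | False
 True | False |  True |  True ||     True    |         True        |        False         |            False             |    False    |        False        |    False    | False
 True | False |  True | False ||     True    |         True        |        False         |            False             |    False    |         True        |    False    |  True
 True | False | False |  True ||     True    |         True        |        False         |             True             |     True    |         True        |    False    | False
 True | False | False | False ||     True    |         True        |        False         |             True             |     True    |        False        |    False    |  True
False |  True |  True |  True ||    False    |        False        |         True         |             True             |     True    |         True        |    False    | False
False |  True |  True | False ||    False    |         True        |        False         |            False             |     True    |        False        |    False    | False
False |  True | False |  True ||    False    |        False        |         True         |             True             |     True    |         True        |    False    | False
False |  True | False | False ||    False    |         True        |        False         |             True             |     True    |        False        |    False    |  True
False | False |  True |  True ||     True    |         True        |        False         |            False             |    False    |        False        |     True    |  True
False | False |  True | False ||     True    |         True        |        False         |            False             |    False    |         True        |     True    |  True
False | False | False |  True ||     True    |         True        |        False         |             True             |     True    |         True        |     True    | False
False | False | False | False ||     True    |         True        |        False         |             True             |     True    |        False        |     True    | False
The formula is true on 7 of the 16 rows.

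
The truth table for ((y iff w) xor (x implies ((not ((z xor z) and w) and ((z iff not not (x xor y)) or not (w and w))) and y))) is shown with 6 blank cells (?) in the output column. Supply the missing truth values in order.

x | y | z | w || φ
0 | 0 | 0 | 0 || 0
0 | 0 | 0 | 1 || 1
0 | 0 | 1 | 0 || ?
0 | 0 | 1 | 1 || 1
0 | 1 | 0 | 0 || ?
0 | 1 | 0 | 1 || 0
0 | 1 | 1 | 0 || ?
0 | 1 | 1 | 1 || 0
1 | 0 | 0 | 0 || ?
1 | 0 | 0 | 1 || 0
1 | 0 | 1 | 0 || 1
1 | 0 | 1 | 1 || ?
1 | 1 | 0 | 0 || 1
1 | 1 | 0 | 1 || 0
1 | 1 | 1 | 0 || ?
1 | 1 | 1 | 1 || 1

Row x=0, y=0, z=1, w=0: (y iff w) = 1, (x implies ((not ((z xor z) and w) and ((z iff not not (x xor y)) or not (w and w))) and y)) = 1, so the formula = 0.
Row x=0, y=1, z=0, w=0: (y iff w) = 0, (x implies ((not ((z xor z) and w) and ((z iff not not (x xor y)) or not (w and w))) and y)) = 1, so the formula = 1.
Row x=0, y=1, z=1, w=0: (y iff w) = 0, (x implies ((not ((z xor z) and w) and ((z iff not not (x xor y)) or not (w and w))) and y)) = 1, so the formula = 1.
Row x=1, y=0, z=0, w=0: (y iff w) = 1, (x implies ((not ((z xor z) and w) and ((z iff not not (x xor y)) or not (w and w))) and y)) = 0, so the formula = 1.
Row x=1, y=0, z=1, w=1: (y iff w) = 0, (x implies ((not ((z xor z) and w) and ((z iff not not (x xor y)) or not (w and w))) and y)) = 0, so the formula = 0.
Row x=1, y=1, z=1, w=0: (y iff w) = 0, (x implies ((not ((z xor z) and w) and ((z iff not not (x xor y)) or not (w and w))) and y)) = 1, so the formula = 1.

0, 1, 1, 1, 0, 1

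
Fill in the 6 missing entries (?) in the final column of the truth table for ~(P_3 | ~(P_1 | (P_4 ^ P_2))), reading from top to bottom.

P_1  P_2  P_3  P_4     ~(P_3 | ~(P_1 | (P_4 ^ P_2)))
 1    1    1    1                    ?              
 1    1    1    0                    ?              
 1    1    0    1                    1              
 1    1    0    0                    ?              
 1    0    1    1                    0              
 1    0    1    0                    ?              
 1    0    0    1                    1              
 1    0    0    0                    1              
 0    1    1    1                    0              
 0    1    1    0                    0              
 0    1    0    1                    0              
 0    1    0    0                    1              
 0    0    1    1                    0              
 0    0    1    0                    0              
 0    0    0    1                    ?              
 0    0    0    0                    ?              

Row P_1=1, P_2=1, P_3=1, P_4=1: ~(P_1 | (P_4 ^ P_2)) = 0, (P_3 | ~(P_1 | (P_4 ^ P_2))) = 1, so ~(P_3 | ~(P_1 | (P_4 ^ P_2))) = 0.
Row P_1=1, P_2=1, P_3=1, P_4=0: ~(P_1 | (P_4 ^ P_2)) = 0, (P_3 | ~(P_1 | (P_4 ^ P_2))) = 1, so ~(P_3 | ~(P_1 | (P_4 ^ P_2))) = 0.
Row P_1=1, P_2=1, P_3=0, P_4=0: ~(P_1 | (P_4 ^ P_2)) = 0, (P_3 | ~(P_1 | (P_4 ^ P_2))) = 0, so ~(P_3 | ~(P_1 | (P_4 ^ P_2))) = 1.
Row P_1=1, P_2=0, P_3=1, P_4=0: ~(P_1 | (P_4 ^ P_2)) = 0, (P_3 | ~(P_1 | (P_4 ^ P_2))) = 1, so ~(P_3 | ~(P_1 | (P_4 ^ P_2))) = 0.
Row P_1=0, P_2=0, P_3=0, P_4=1: ~(P_1 | (P_4 ^ P_2)) = 0, (P_3 | ~(P_1 | (P_4 ^ P_2))) = 0, so ~(P_3 | ~(P_1 | (P_4 ^ P_2))) = 1.
Row P_1=0, P_2=0, P_3=0, P_4=0: ~(P_1 | (P_4 ^ P_2)) = 1, (P_3 | ~(P_1 | (P_4 ^ P_2))) = 1, so ~(P_3 | ~(P_1 | (P_4 ^ P_2))) = 0.

0, 0, 1, 0, 1, 0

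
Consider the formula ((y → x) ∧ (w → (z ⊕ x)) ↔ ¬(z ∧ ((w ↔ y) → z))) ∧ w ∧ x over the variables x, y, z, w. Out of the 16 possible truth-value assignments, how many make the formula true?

x | y | z | w || φ
1 | 1 | 1 | 1 || 1
1 | 1 | 1 | 0 || 0
1 | 1 | 0 | 1 || 1
1 | 1 | 0 | 0 || 0
1 | 0 | 1 | 1 || 1
1 | 0 | 1 | 0 || 0
1 | 0 | 0 | 1 || 1
1 | 0 | 0 | 0 || 0
0 | 1 | 1 | 1 || 0
0 | 1 | 1 | 0 || 0
0 | 1 | 0 | 1 || 0
0 | 1 | 0 | 0 || 0
0 | 0 | 1 | 1 || 0
0 | 0 | 1 | 0 || 0
0 | 0 | 0 | 1 || 0
0 | 0 | 0 | 0 || 0
The formula is true on 4 of the 16 rows.

4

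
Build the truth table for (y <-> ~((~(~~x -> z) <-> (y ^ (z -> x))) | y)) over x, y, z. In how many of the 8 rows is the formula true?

2

x  y  z  |  φ
T  T  T  |  F
T  T  F  |  F
T  F  T  |  F
T  F  F  |  T
F  T  T  |  F
F  T  F  |  F
F  F  T  |  T
F  F  F  |  F
The formula is true on 2 of the 8 rows.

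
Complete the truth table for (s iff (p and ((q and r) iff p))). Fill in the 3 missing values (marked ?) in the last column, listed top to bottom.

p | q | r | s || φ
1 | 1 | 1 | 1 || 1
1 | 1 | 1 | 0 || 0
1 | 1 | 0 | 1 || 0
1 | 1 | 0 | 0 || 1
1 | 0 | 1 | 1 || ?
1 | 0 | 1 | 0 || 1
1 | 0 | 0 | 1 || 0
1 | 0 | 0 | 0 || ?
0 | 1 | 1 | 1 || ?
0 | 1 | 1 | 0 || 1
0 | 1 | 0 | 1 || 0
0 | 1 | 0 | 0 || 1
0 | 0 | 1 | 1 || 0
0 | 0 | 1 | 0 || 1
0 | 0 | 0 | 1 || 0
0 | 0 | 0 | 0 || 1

0, 1, 0

Row p=1, q=0, r=1, s=1: (p and ((q and r) iff p)) = 0, so the formula = 0.
Row p=1, q=0, r=0, s=0: (p and ((q and r) iff p)) = 0, so the formula = 1.
Row p=0, q=1, r=1, s=1: (p and ((q and r) iff p)) = 0, so the formula = 0.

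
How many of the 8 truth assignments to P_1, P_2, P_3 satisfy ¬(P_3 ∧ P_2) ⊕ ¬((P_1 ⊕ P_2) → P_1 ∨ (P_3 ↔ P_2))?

5

 P_1    P_2    P_3   |    φ  
 True   True   True  |  False
 True   True  False  |   True
 True  False   True  |   True
 True  False  False  |   True
False   True   True  |  False
False   True  False  |  False
False  False   True  |   True
False  False  False  |   True
The formula is true on 5 of the 8 rows.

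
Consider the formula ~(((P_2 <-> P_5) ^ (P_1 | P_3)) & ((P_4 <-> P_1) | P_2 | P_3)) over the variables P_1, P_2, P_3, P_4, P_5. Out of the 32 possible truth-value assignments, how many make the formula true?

P_1  P_2  P_3  P_4  P_5  |  φ
 T    T    T    T    T   |  T
 T    T    T    T    F   |  F
 T    T    T    F    T   |  T
 T    T    T    F    F   |  F
 T    T    F    T    T   |  T
 T    T    F    T    F   |  F
 T    T    F    F    T   |  T
 T    T    F    F    F   |  F
 T    F    T    T    T   |  F
 T    F    T    T    F   |  T
 T    F    T    F    T   |  F
 T    F    T    F    F   |  T
 T    F    F    T    T   |  F
 T    F    F    T    F   |  T
 T    F    F    F    T   |  T
 T    F    F    F    F   |  T
 F    T    T    T    T   |  T
 F    T    T    T    F   |  F
 F    T    T    F    T   |  T
 F    T    T    F    F   |  F
 F    T    F    T    T   |  F
 F    T    F    T    F   |  T
 F    T    F    F    T   |  F
 F    T    F    F    F   |  T
 F    F    T    T    T   |  F
 F    F    T    T    F   |  T
 F    F    T    F    T   |  F
 F    F    T    F    F   |  T
 F    F    F    T    T   |  T
 F    F    F    T    F   |  T
 F    F    F    F    T   |  T
 F    F    F    F    F   |  F
The formula is true on 18 of the 32 rows.

18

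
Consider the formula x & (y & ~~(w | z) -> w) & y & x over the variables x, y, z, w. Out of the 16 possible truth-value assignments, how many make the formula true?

3

x  y  z  w     (w | z)  ~(w | z)  ~~(w | z)  (y & ~~(w | z))  ((y & ~~(w | z)) -> w)  φ
F  F  F  F        F        T          F             F                   T             F
F  F  F  T        T        F          T             F                   T             F
F  F  T  F        T        F          T             F                   T             F
F  F  T  T        T        F          T             F                   T             F
F  T  F  F        F        T          F             F                   T             F
F  T  F  T        T        F          T             T                   T             F
F  T  T  F        T        F          T             T                   F             F
F  T  T  T        T        F          T             T                   T             F
T  F  F  F        F        T          F             F                   T             F
T  F  F  T        T        F          T             F                   T             F
T  F  T  F        T        F          T             F                   T             F
T  F  T  T        T        F          T             F                   T             F
T  T  F  F        F        T          F             F                   T             T
T  T  F  T        T        F          T             T                   T             T
T  T  T  F        T        F          T             T                   F             F
T  T  T  T        T        F          T             T                   T             T
The formula is true on 3 of the 16 rows.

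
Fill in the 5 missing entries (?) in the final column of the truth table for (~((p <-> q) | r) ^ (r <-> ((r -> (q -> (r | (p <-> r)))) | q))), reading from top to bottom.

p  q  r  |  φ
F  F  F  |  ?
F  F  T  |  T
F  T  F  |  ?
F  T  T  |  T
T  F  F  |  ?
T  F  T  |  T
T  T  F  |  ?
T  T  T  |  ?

F, T, T, F, T

Row p=F, q=F, r=F: ~((p <-> q) | r) = F, (r <-> ((r -> (q -> (r | (p <-> r)))) | q)) = F, so the formula = F.
Row p=F, q=T, r=F: ~((p <-> q) | r) = T, (r <-> ((r -> (q -> (r | (p <-> r)))) | q)) = F, so the formula = T.
Row p=T, q=F, r=F: ~((p <-> q) | r) = T, (r <-> ((r -> (q -> (r | (p <-> r)))) | q)) = F, so the formula = T.
Row p=T, q=T, r=F: ~((p <-> q) | r) = F, (r <-> ((r -> (q -> (r | (p <-> r)))) | q)) = F, so the formula = F.
Row p=T, q=T, r=T: ~((p <-> q) | r) = F, (r <-> ((r -> (q -> (r | (p <-> r)))) | q)) = T, so the formula = T.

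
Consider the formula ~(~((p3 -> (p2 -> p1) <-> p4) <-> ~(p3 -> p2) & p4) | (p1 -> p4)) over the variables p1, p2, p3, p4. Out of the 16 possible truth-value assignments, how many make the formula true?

p1 | p2 | p3 | p4 | φ
-- | -- | -- | -- | -
0  | 0  | 0  | 0  | 0
0  | 0  | 0  | 1  | 0
0  | 0  | 1  | 0  | 0
0  | 0  | 1  | 1  | 0
0  | 1  | 0  | 0  | 0
0  | 1  | 0  | 1  | 0
0  | 1  | 1  | 0  | 0
0  | 1  | 1  | 1  | 0
1  | 0  | 0  | 0  | 1
1  | 0  | 0  | 1  | 0
1  | 0  | 1  | 0  | 1
1  | 0  | 1  | 1  | 0
1  | 1  | 0  | 0  | 1
1  | 1  | 0  | 1  | 0
1  | 1  | 1  | 0  | 1
1  | 1  | 1  | 1  | 0
The formula is true on 4 of the 16 rows.

4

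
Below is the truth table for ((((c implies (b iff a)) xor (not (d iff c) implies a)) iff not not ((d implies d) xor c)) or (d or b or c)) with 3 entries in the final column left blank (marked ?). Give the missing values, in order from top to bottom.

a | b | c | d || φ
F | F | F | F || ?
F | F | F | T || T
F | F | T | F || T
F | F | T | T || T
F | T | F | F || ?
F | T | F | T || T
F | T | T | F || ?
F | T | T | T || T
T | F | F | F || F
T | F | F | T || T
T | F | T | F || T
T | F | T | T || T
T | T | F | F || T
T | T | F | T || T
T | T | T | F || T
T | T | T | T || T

Row a=F, b=F, c=F, d=F: (((c implies (b iff a)) xor (not (d iff c) implies a)) iff not not ((d implies d) xor c)) = F, (d or b or c) = F, so the formula = F.
Row a=F, b=T, c=F, d=F: (((c implies (b iff a)) xor (not (d iff c) implies a)) iff not not ((d implies d) xor c)) = F, (d or b or c) = T, so the formula = T.
Row a=F, b=T, c=T, d=F: (((c implies (b iff a)) xor (not (d iff c) implies a)) iff not not ((d implies d) xor c)) = T, (d or b or c) = T, so the formula = T.

F, T, T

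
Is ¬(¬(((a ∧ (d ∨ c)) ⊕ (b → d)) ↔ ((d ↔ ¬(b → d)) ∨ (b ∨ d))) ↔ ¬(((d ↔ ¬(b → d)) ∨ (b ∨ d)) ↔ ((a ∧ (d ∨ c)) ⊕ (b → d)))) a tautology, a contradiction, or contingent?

contradiction

  a   |   b   |   c   |   d   ||   φ  
 True |  True |  True |  True || False
 True |  True |  True | False || False
 True |  True | False |  True || False
 True |  True | False | False || False
 True | False |  True |  True || False
 True | False |  True | False || False
 True | False | False |  True || False
 True | False | False | False || False
False |  True |  True |  True || False
False |  True |  True | False || False
False |  True | False |  True || False
False |  True | False | False || False
False | False |  True |  True || False
False | False |  True | False || False
False | False | False |  True || False
False | False | False | False || False
Every row is False, so the formula is a contradiction.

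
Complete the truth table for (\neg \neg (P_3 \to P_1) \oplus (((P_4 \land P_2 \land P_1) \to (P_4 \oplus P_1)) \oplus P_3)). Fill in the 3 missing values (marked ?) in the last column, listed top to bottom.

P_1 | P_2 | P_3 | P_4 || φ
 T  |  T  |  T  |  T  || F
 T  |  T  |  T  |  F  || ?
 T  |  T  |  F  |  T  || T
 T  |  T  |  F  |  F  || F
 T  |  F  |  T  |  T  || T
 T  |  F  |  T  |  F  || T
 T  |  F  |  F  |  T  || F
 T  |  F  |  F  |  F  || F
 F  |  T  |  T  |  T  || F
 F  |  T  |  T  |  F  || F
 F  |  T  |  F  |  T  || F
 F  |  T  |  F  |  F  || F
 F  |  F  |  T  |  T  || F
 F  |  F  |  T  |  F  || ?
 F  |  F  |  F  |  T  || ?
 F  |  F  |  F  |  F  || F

T, F, F

Row P_1=T, P_2=T, P_3=T, P_4=F: \neg \neg (P_3 \to P_1) = T, (((P_4 \land P_2 \land P_1) \to (P_4 \oplus P_1)) \oplus P_3) = F, so the formula = T.
Row P_1=F, P_2=F, P_3=T, P_4=F: \neg \neg (P_3 \to P_1) = F, (((P_4 \land P_2 \land P_1) \to (P_4 \oplus P_1)) \oplus P_3) = F, so the formula = F.
Row P_1=F, P_2=F, P_3=F, P_4=T: \neg \neg (P_3 \to P_1) = T, (((P_4 \land P_2 \land P_1) \to (P_4 \oplus P_1)) \oplus P_3) = T, so the formula = F.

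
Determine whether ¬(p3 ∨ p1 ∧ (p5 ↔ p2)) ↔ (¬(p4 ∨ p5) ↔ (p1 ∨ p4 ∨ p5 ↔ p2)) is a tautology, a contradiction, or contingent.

p1  p2  p3  p4  p5  |  φ
T   T   T   T   T   |  T
T   T   T   T   F   |  T
T   T   T   F   T   |  T
T   T   T   F   F   |  F
T   T   F   T   T   |  T
T   T   F   T   F   |  F
T   T   F   F   T   |  T
T   T   F   F   F   |  T
T   F   T   T   T   |  F
T   F   T   T   F   |  F
T   F   T   F   T   |  F
T   F   T   F   F   |  T
T   F   F   T   T   |  T
T   F   F   T   F   |  F
T   F   F   F   T   |  T
T   F   F   F   F   |  T
F   T   T   T   T   |  T
F   T   T   T   F   |  T
F   T   T   F   T   |  T
F   T   T   F   F   |  T
F   T   F   T   T   |  F
F   T   F   T   F   |  F
F   T   F   F   T   |  F
F   T   F   F   F   |  F
F   F   T   T   T   |  F
F   F   T   T   F   |  F
F   F   T   F   T   |  F
F   F   T   F   F   |  F
F   F   F   T   T   |  T
F   F   F   T   F   |  T
F   F   F   F   T   |  T
F   F   F   F   F   |  T
18 of 32 rows are T, so the formula is contingent.

contingent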